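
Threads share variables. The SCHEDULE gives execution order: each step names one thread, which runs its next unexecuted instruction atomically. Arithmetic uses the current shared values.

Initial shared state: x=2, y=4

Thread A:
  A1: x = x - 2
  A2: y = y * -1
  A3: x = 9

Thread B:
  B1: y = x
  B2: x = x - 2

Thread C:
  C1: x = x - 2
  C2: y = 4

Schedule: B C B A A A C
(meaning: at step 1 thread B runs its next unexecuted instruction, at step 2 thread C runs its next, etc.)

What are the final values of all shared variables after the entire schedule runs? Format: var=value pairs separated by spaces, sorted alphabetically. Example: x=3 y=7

Step 1: thread B executes B1 (y = x). Shared: x=2 y=2. PCs: A@0 B@1 C@0
Step 2: thread C executes C1 (x = x - 2). Shared: x=0 y=2. PCs: A@0 B@1 C@1
Step 3: thread B executes B2 (x = x - 2). Shared: x=-2 y=2. PCs: A@0 B@2 C@1
Step 4: thread A executes A1 (x = x - 2). Shared: x=-4 y=2. PCs: A@1 B@2 C@1
Step 5: thread A executes A2 (y = y * -1). Shared: x=-4 y=-2. PCs: A@2 B@2 C@1
Step 6: thread A executes A3 (x = 9). Shared: x=9 y=-2. PCs: A@3 B@2 C@1
Step 7: thread C executes C2 (y = 4). Shared: x=9 y=4. PCs: A@3 B@2 C@2

Answer: x=9 y=4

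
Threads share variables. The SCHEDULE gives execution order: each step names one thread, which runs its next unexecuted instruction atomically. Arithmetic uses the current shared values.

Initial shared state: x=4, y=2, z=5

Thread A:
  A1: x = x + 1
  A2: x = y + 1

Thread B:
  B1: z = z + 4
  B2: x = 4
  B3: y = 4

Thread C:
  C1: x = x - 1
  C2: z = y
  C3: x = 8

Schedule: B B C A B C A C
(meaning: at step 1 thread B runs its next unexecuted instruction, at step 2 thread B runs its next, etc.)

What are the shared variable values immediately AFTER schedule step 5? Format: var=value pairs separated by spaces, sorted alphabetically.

Step 1: thread B executes B1 (z = z + 4). Shared: x=4 y=2 z=9. PCs: A@0 B@1 C@0
Step 2: thread B executes B2 (x = 4). Shared: x=4 y=2 z=9. PCs: A@0 B@2 C@0
Step 3: thread C executes C1 (x = x - 1). Shared: x=3 y=2 z=9. PCs: A@0 B@2 C@1
Step 4: thread A executes A1 (x = x + 1). Shared: x=4 y=2 z=9. PCs: A@1 B@2 C@1
Step 5: thread B executes B3 (y = 4). Shared: x=4 y=4 z=9. PCs: A@1 B@3 C@1

Answer: x=4 y=4 z=9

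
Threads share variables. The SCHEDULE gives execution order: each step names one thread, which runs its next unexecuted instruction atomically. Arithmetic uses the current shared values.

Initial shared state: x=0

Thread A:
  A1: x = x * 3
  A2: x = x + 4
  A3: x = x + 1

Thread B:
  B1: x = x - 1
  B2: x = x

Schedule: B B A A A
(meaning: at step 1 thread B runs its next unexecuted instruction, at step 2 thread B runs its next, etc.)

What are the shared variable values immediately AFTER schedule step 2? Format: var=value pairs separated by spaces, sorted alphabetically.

Answer: x=-1

Derivation:
Step 1: thread B executes B1 (x = x - 1). Shared: x=-1. PCs: A@0 B@1
Step 2: thread B executes B2 (x = x). Shared: x=-1. PCs: A@0 B@2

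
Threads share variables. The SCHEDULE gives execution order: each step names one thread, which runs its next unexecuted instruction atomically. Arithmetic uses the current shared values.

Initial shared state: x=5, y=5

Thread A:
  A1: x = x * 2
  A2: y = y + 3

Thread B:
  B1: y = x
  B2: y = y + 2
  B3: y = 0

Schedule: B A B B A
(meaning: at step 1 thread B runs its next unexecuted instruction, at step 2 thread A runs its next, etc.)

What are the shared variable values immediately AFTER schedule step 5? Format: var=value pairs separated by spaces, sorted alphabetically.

Step 1: thread B executes B1 (y = x). Shared: x=5 y=5. PCs: A@0 B@1
Step 2: thread A executes A1 (x = x * 2). Shared: x=10 y=5. PCs: A@1 B@1
Step 3: thread B executes B2 (y = y + 2). Shared: x=10 y=7. PCs: A@1 B@2
Step 4: thread B executes B3 (y = 0). Shared: x=10 y=0. PCs: A@1 B@3
Step 5: thread A executes A2 (y = y + 3). Shared: x=10 y=3. PCs: A@2 B@3

Answer: x=10 y=3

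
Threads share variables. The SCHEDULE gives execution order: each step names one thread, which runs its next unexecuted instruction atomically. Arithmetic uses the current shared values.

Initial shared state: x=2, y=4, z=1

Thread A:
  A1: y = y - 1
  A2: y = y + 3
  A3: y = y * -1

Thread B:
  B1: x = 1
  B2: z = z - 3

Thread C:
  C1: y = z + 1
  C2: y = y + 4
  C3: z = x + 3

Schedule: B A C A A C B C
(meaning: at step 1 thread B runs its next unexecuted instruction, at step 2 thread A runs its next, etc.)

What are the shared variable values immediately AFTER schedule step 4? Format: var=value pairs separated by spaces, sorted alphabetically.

Answer: x=1 y=5 z=1

Derivation:
Step 1: thread B executes B1 (x = 1). Shared: x=1 y=4 z=1. PCs: A@0 B@1 C@0
Step 2: thread A executes A1 (y = y - 1). Shared: x=1 y=3 z=1. PCs: A@1 B@1 C@0
Step 3: thread C executes C1 (y = z + 1). Shared: x=1 y=2 z=1. PCs: A@1 B@1 C@1
Step 4: thread A executes A2 (y = y + 3). Shared: x=1 y=5 z=1. PCs: A@2 B@1 C@1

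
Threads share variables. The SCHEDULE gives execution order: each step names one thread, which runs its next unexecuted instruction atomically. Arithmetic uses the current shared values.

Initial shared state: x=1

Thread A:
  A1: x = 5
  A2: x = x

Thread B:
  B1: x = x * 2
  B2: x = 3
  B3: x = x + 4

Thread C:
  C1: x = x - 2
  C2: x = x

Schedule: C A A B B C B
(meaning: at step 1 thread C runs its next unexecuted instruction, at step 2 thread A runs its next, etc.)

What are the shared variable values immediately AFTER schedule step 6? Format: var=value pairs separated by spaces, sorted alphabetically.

Answer: x=3

Derivation:
Step 1: thread C executes C1 (x = x - 2). Shared: x=-1. PCs: A@0 B@0 C@1
Step 2: thread A executes A1 (x = 5). Shared: x=5. PCs: A@1 B@0 C@1
Step 3: thread A executes A2 (x = x). Shared: x=5. PCs: A@2 B@0 C@1
Step 4: thread B executes B1 (x = x * 2). Shared: x=10. PCs: A@2 B@1 C@1
Step 5: thread B executes B2 (x = 3). Shared: x=3. PCs: A@2 B@2 C@1
Step 6: thread C executes C2 (x = x). Shared: x=3. PCs: A@2 B@2 C@2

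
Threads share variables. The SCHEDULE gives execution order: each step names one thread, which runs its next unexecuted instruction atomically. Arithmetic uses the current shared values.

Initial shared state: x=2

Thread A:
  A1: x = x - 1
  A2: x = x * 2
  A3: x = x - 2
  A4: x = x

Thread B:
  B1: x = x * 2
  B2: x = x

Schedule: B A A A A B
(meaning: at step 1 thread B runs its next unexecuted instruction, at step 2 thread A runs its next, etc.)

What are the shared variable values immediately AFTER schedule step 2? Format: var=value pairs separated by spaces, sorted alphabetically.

Step 1: thread B executes B1 (x = x * 2). Shared: x=4. PCs: A@0 B@1
Step 2: thread A executes A1 (x = x - 1). Shared: x=3. PCs: A@1 B@1

Answer: x=3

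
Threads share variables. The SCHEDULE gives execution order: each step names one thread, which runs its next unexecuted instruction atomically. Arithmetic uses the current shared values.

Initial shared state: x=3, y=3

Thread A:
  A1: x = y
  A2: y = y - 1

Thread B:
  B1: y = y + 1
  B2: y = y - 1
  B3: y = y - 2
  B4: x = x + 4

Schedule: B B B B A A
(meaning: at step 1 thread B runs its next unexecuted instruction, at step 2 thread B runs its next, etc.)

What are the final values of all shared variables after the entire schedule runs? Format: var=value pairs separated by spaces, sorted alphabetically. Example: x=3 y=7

Answer: x=1 y=0

Derivation:
Step 1: thread B executes B1 (y = y + 1). Shared: x=3 y=4. PCs: A@0 B@1
Step 2: thread B executes B2 (y = y - 1). Shared: x=3 y=3. PCs: A@0 B@2
Step 3: thread B executes B3 (y = y - 2). Shared: x=3 y=1. PCs: A@0 B@3
Step 4: thread B executes B4 (x = x + 4). Shared: x=7 y=1. PCs: A@0 B@4
Step 5: thread A executes A1 (x = y). Shared: x=1 y=1. PCs: A@1 B@4
Step 6: thread A executes A2 (y = y - 1). Shared: x=1 y=0. PCs: A@2 B@4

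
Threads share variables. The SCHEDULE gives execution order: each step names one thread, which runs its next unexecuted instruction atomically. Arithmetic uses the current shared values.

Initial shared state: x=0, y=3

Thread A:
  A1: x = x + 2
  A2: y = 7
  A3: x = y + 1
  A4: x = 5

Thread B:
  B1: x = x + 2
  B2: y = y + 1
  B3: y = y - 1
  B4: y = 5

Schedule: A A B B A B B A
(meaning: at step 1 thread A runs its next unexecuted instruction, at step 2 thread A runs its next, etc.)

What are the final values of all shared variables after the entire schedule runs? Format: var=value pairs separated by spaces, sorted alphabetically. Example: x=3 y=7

Step 1: thread A executes A1 (x = x + 2). Shared: x=2 y=3. PCs: A@1 B@0
Step 2: thread A executes A2 (y = 7). Shared: x=2 y=7. PCs: A@2 B@0
Step 3: thread B executes B1 (x = x + 2). Shared: x=4 y=7. PCs: A@2 B@1
Step 4: thread B executes B2 (y = y + 1). Shared: x=4 y=8. PCs: A@2 B@2
Step 5: thread A executes A3 (x = y + 1). Shared: x=9 y=8. PCs: A@3 B@2
Step 6: thread B executes B3 (y = y - 1). Shared: x=9 y=7. PCs: A@3 B@3
Step 7: thread B executes B4 (y = 5). Shared: x=9 y=5. PCs: A@3 B@4
Step 8: thread A executes A4 (x = 5). Shared: x=5 y=5. PCs: A@4 B@4

Answer: x=5 y=5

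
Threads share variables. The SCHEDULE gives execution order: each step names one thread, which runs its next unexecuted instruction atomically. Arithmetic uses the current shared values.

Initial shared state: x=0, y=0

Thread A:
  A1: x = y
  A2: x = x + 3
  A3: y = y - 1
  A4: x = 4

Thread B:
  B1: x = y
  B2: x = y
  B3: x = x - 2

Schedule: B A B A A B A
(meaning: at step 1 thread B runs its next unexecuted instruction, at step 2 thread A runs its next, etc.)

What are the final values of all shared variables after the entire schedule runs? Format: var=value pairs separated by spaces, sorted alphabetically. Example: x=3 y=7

Answer: x=4 y=-1

Derivation:
Step 1: thread B executes B1 (x = y). Shared: x=0 y=0. PCs: A@0 B@1
Step 2: thread A executes A1 (x = y). Shared: x=0 y=0. PCs: A@1 B@1
Step 3: thread B executes B2 (x = y). Shared: x=0 y=0. PCs: A@1 B@2
Step 4: thread A executes A2 (x = x + 3). Shared: x=3 y=0. PCs: A@2 B@2
Step 5: thread A executes A3 (y = y - 1). Shared: x=3 y=-1. PCs: A@3 B@2
Step 6: thread B executes B3 (x = x - 2). Shared: x=1 y=-1. PCs: A@3 B@3
Step 7: thread A executes A4 (x = 4). Shared: x=4 y=-1. PCs: A@4 B@3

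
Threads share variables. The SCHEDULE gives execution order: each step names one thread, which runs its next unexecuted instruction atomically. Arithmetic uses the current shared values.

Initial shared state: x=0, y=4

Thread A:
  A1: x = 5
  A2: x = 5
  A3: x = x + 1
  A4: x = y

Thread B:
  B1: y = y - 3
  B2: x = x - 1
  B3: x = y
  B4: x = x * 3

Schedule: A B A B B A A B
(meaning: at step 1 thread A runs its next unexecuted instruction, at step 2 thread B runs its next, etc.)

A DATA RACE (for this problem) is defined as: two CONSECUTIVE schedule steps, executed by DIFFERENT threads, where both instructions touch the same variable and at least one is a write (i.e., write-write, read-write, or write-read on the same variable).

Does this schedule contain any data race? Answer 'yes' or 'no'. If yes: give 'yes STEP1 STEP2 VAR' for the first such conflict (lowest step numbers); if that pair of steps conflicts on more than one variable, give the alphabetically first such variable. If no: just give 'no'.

Answer: yes 3 4 x

Derivation:
Steps 1,2: A(r=-,w=x) vs B(r=y,w=y). No conflict.
Steps 2,3: B(r=y,w=y) vs A(r=-,w=x). No conflict.
Steps 3,4: A(x = 5) vs B(x = x - 1). RACE on x (W-W).
Steps 4,5: same thread (B). No race.
Steps 5,6: B(x = y) vs A(x = x + 1). RACE on x (W-W).
Steps 6,7: same thread (A). No race.
Steps 7,8: A(x = y) vs B(x = x * 3). RACE on x (W-W).
First conflict at steps 3,4.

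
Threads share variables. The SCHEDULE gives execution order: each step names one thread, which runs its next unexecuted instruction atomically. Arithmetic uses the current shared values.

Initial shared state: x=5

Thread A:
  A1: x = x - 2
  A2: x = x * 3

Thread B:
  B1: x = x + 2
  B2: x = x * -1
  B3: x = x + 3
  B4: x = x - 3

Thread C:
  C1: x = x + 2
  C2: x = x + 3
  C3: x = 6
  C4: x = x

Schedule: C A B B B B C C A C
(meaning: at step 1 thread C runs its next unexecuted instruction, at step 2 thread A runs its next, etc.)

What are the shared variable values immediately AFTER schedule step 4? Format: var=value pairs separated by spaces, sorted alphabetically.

Answer: x=-7

Derivation:
Step 1: thread C executes C1 (x = x + 2). Shared: x=7. PCs: A@0 B@0 C@1
Step 2: thread A executes A1 (x = x - 2). Shared: x=5. PCs: A@1 B@0 C@1
Step 3: thread B executes B1 (x = x + 2). Shared: x=7. PCs: A@1 B@1 C@1
Step 4: thread B executes B2 (x = x * -1). Shared: x=-7. PCs: A@1 B@2 C@1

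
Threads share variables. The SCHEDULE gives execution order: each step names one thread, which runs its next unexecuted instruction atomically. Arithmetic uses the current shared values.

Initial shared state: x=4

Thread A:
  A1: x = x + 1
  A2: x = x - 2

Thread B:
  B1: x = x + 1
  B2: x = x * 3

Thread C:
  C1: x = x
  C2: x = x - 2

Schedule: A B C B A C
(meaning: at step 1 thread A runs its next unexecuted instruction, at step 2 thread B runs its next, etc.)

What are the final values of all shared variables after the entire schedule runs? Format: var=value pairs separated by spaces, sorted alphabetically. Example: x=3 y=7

Step 1: thread A executes A1 (x = x + 1). Shared: x=5. PCs: A@1 B@0 C@0
Step 2: thread B executes B1 (x = x + 1). Shared: x=6. PCs: A@1 B@1 C@0
Step 3: thread C executes C1 (x = x). Shared: x=6. PCs: A@1 B@1 C@1
Step 4: thread B executes B2 (x = x * 3). Shared: x=18. PCs: A@1 B@2 C@1
Step 5: thread A executes A2 (x = x - 2). Shared: x=16. PCs: A@2 B@2 C@1
Step 6: thread C executes C2 (x = x - 2). Shared: x=14. PCs: A@2 B@2 C@2

Answer: x=14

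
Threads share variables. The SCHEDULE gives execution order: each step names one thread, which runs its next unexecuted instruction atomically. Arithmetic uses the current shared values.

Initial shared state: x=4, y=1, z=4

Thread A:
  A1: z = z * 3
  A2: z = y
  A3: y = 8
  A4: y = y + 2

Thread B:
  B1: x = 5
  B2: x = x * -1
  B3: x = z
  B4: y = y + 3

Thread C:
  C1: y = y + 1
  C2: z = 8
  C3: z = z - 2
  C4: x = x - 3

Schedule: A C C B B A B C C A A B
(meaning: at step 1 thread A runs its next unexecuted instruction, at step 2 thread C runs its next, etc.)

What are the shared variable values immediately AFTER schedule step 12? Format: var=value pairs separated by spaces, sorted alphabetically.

Step 1: thread A executes A1 (z = z * 3). Shared: x=4 y=1 z=12. PCs: A@1 B@0 C@0
Step 2: thread C executes C1 (y = y + 1). Shared: x=4 y=2 z=12. PCs: A@1 B@0 C@1
Step 3: thread C executes C2 (z = 8). Shared: x=4 y=2 z=8. PCs: A@1 B@0 C@2
Step 4: thread B executes B1 (x = 5). Shared: x=5 y=2 z=8. PCs: A@1 B@1 C@2
Step 5: thread B executes B2 (x = x * -1). Shared: x=-5 y=2 z=8. PCs: A@1 B@2 C@2
Step 6: thread A executes A2 (z = y). Shared: x=-5 y=2 z=2. PCs: A@2 B@2 C@2
Step 7: thread B executes B3 (x = z). Shared: x=2 y=2 z=2. PCs: A@2 B@3 C@2
Step 8: thread C executes C3 (z = z - 2). Shared: x=2 y=2 z=0. PCs: A@2 B@3 C@3
Step 9: thread C executes C4 (x = x - 3). Shared: x=-1 y=2 z=0. PCs: A@2 B@3 C@4
Step 10: thread A executes A3 (y = 8). Shared: x=-1 y=8 z=0. PCs: A@3 B@3 C@4
Step 11: thread A executes A4 (y = y + 2). Shared: x=-1 y=10 z=0. PCs: A@4 B@3 C@4
Step 12: thread B executes B4 (y = y + 3). Shared: x=-1 y=13 z=0. PCs: A@4 B@4 C@4

Answer: x=-1 y=13 z=0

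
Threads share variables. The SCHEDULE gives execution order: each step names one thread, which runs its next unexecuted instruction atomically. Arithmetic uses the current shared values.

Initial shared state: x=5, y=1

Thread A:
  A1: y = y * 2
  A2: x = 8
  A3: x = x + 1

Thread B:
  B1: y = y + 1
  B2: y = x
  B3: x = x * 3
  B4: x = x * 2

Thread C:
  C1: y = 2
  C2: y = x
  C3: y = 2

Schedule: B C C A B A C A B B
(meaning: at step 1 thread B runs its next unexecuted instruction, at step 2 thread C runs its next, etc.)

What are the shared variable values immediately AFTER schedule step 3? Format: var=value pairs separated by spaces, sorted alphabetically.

Answer: x=5 y=5

Derivation:
Step 1: thread B executes B1 (y = y + 1). Shared: x=5 y=2. PCs: A@0 B@1 C@0
Step 2: thread C executes C1 (y = 2). Shared: x=5 y=2. PCs: A@0 B@1 C@1
Step 3: thread C executes C2 (y = x). Shared: x=5 y=5. PCs: A@0 B@1 C@2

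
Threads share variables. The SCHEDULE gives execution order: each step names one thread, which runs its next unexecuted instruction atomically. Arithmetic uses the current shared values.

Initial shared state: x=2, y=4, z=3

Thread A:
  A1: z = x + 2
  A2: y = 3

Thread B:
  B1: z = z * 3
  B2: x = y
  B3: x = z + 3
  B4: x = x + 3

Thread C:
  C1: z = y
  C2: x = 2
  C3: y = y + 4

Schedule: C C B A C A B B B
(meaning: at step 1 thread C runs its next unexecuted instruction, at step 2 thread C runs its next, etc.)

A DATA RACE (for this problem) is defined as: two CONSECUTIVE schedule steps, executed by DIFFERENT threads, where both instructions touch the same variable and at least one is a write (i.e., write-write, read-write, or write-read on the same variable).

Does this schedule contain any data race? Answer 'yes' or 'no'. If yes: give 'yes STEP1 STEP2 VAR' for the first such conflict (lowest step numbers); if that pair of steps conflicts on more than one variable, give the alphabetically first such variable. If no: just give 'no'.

Steps 1,2: same thread (C). No race.
Steps 2,3: C(r=-,w=x) vs B(r=z,w=z). No conflict.
Steps 3,4: B(z = z * 3) vs A(z = x + 2). RACE on z (W-W).
Steps 4,5: A(r=x,w=z) vs C(r=y,w=y). No conflict.
Steps 5,6: C(y = y + 4) vs A(y = 3). RACE on y (W-W).
Steps 6,7: A(y = 3) vs B(x = y). RACE on y (W-R).
Steps 7,8: same thread (B). No race.
Steps 8,9: same thread (B). No race.
First conflict at steps 3,4.

Answer: yes 3 4 z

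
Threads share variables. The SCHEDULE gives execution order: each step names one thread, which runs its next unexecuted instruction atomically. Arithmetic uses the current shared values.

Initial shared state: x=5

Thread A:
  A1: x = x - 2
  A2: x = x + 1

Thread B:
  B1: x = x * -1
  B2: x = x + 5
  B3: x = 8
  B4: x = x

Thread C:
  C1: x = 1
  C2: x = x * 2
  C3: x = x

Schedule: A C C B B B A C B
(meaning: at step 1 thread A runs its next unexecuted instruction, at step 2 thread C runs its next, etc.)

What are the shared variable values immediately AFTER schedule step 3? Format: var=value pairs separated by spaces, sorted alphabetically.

Step 1: thread A executes A1 (x = x - 2). Shared: x=3. PCs: A@1 B@0 C@0
Step 2: thread C executes C1 (x = 1). Shared: x=1. PCs: A@1 B@0 C@1
Step 3: thread C executes C2 (x = x * 2). Shared: x=2. PCs: A@1 B@0 C@2

Answer: x=2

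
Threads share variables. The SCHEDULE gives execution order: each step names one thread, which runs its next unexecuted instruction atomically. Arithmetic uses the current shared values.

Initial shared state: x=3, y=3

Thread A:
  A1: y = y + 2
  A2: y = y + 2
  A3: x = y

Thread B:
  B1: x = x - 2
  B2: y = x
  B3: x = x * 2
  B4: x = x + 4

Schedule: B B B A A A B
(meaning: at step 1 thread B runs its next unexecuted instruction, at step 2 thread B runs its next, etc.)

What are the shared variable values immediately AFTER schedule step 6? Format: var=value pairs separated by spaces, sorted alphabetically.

Answer: x=5 y=5

Derivation:
Step 1: thread B executes B1 (x = x - 2). Shared: x=1 y=3. PCs: A@0 B@1
Step 2: thread B executes B2 (y = x). Shared: x=1 y=1. PCs: A@0 B@2
Step 3: thread B executes B3 (x = x * 2). Shared: x=2 y=1. PCs: A@0 B@3
Step 4: thread A executes A1 (y = y + 2). Shared: x=2 y=3. PCs: A@1 B@3
Step 5: thread A executes A2 (y = y + 2). Shared: x=2 y=5. PCs: A@2 B@3
Step 6: thread A executes A3 (x = y). Shared: x=5 y=5. PCs: A@3 B@3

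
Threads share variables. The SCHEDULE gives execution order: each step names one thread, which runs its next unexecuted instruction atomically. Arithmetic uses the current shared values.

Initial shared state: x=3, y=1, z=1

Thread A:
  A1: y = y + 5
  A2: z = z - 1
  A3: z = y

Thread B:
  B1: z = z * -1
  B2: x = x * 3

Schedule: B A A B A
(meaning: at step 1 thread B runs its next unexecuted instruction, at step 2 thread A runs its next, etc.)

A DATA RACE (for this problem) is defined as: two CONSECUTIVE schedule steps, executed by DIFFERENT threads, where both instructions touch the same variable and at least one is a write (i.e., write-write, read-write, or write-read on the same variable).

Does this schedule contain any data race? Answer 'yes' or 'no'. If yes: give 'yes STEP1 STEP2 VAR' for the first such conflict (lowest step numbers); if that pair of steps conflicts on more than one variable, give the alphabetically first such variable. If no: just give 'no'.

Answer: no

Derivation:
Steps 1,2: B(r=z,w=z) vs A(r=y,w=y). No conflict.
Steps 2,3: same thread (A). No race.
Steps 3,4: A(r=z,w=z) vs B(r=x,w=x). No conflict.
Steps 4,5: B(r=x,w=x) vs A(r=y,w=z). No conflict.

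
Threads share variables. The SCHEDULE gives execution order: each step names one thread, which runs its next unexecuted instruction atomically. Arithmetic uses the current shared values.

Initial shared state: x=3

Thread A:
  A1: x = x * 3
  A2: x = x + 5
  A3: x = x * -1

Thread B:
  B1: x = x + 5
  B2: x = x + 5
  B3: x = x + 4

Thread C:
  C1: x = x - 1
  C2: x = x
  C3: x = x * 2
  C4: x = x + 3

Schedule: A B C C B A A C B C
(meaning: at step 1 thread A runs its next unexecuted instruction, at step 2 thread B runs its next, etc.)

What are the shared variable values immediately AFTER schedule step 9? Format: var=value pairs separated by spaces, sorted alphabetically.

Step 1: thread A executes A1 (x = x * 3). Shared: x=9. PCs: A@1 B@0 C@0
Step 2: thread B executes B1 (x = x + 5). Shared: x=14. PCs: A@1 B@1 C@0
Step 3: thread C executes C1 (x = x - 1). Shared: x=13. PCs: A@1 B@1 C@1
Step 4: thread C executes C2 (x = x). Shared: x=13. PCs: A@1 B@1 C@2
Step 5: thread B executes B2 (x = x + 5). Shared: x=18. PCs: A@1 B@2 C@2
Step 6: thread A executes A2 (x = x + 5). Shared: x=23. PCs: A@2 B@2 C@2
Step 7: thread A executes A3 (x = x * -1). Shared: x=-23. PCs: A@3 B@2 C@2
Step 8: thread C executes C3 (x = x * 2). Shared: x=-46. PCs: A@3 B@2 C@3
Step 9: thread B executes B3 (x = x + 4). Shared: x=-42. PCs: A@3 B@3 C@3

Answer: x=-42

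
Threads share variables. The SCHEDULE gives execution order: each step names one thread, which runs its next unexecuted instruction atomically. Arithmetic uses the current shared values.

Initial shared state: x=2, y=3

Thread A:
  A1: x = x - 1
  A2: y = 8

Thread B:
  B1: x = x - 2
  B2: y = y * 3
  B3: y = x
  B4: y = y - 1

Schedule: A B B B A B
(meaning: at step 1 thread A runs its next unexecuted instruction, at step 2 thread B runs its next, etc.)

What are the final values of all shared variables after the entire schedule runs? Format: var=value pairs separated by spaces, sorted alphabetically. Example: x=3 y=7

Answer: x=-1 y=7

Derivation:
Step 1: thread A executes A1 (x = x - 1). Shared: x=1 y=3. PCs: A@1 B@0
Step 2: thread B executes B1 (x = x - 2). Shared: x=-1 y=3. PCs: A@1 B@1
Step 3: thread B executes B2 (y = y * 3). Shared: x=-1 y=9. PCs: A@1 B@2
Step 4: thread B executes B3 (y = x). Shared: x=-1 y=-1. PCs: A@1 B@3
Step 5: thread A executes A2 (y = 8). Shared: x=-1 y=8. PCs: A@2 B@3
Step 6: thread B executes B4 (y = y - 1). Shared: x=-1 y=7. PCs: A@2 B@4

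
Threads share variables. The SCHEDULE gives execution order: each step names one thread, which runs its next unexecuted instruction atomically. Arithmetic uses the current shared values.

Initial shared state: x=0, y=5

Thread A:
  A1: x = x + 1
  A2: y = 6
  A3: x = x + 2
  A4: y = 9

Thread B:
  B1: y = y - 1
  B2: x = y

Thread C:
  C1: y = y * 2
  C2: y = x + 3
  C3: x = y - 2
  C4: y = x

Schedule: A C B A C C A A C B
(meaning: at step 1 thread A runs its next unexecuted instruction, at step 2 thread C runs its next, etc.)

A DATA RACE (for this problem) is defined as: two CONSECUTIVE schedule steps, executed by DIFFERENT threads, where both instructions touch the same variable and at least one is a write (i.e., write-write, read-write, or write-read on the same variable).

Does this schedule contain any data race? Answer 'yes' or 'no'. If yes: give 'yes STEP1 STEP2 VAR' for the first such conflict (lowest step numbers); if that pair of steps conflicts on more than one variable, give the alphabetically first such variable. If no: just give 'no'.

Answer: yes 2 3 y

Derivation:
Steps 1,2: A(r=x,w=x) vs C(r=y,w=y). No conflict.
Steps 2,3: C(y = y * 2) vs B(y = y - 1). RACE on y (W-W).
Steps 3,4: B(y = y - 1) vs A(y = 6). RACE on y (W-W).
Steps 4,5: A(y = 6) vs C(y = x + 3). RACE on y (W-W).
Steps 5,6: same thread (C). No race.
Steps 6,7: C(x = y - 2) vs A(x = x + 2). RACE on x (W-W).
Steps 7,8: same thread (A). No race.
Steps 8,9: A(y = 9) vs C(y = x). RACE on y (W-W).
Steps 9,10: C(y = x) vs B(x = y). RACE on x (R-W), y (W-R). Multiple vars; alphabetically first is x.
First conflict at steps 2,3.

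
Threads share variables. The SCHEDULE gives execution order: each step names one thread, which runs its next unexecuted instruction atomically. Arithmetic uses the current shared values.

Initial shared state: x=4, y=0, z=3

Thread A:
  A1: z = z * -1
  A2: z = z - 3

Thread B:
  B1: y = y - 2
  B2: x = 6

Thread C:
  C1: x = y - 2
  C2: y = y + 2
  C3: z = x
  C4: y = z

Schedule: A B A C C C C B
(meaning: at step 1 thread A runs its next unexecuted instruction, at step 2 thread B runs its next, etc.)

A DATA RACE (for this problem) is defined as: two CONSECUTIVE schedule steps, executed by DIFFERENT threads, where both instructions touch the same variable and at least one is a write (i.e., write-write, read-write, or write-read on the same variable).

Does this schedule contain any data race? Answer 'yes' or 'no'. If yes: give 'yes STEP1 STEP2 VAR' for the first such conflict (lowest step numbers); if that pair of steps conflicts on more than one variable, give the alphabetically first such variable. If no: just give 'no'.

Answer: no

Derivation:
Steps 1,2: A(r=z,w=z) vs B(r=y,w=y). No conflict.
Steps 2,3: B(r=y,w=y) vs A(r=z,w=z). No conflict.
Steps 3,4: A(r=z,w=z) vs C(r=y,w=x). No conflict.
Steps 4,5: same thread (C). No race.
Steps 5,6: same thread (C). No race.
Steps 6,7: same thread (C). No race.
Steps 7,8: C(r=z,w=y) vs B(r=-,w=x). No conflict.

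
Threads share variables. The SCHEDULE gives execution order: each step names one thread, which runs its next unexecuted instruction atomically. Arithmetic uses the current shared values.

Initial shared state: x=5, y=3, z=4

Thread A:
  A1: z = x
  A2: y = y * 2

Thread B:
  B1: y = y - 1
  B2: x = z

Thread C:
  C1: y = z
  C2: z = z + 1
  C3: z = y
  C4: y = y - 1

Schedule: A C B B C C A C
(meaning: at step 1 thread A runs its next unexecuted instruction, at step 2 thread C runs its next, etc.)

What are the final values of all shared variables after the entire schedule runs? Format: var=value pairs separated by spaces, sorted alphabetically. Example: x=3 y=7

Step 1: thread A executes A1 (z = x). Shared: x=5 y=3 z=5. PCs: A@1 B@0 C@0
Step 2: thread C executes C1 (y = z). Shared: x=5 y=5 z=5. PCs: A@1 B@0 C@1
Step 3: thread B executes B1 (y = y - 1). Shared: x=5 y=4 z=5. PCs: A@1 B@1 C@1
Step 4: thread B executes B2 (x = z). Shared: x=5 y=4 z=5. PCs: A@1 B@2 C@1
Step 5: thread C executes C2 (z = z + 1). Shared: x=5 y=4 z=6. PCs: A@1 B@2 C@2
Step 6: thread C executes C3 (z = y). Shared: x=5 y=4 z=4. PCs: A@1 B@2 C@3
Step 7: thread A executes A2 (y = y * 2). Shared: x=5 y=8 z=4. PCs: A@2 B@2 C@3
Step 8: thread C executes C4 (y = y - 1). Shared: x=5 y=7 z=4. PCs: A@2 B@2 C@4

Answer: x=5 y=7 z=4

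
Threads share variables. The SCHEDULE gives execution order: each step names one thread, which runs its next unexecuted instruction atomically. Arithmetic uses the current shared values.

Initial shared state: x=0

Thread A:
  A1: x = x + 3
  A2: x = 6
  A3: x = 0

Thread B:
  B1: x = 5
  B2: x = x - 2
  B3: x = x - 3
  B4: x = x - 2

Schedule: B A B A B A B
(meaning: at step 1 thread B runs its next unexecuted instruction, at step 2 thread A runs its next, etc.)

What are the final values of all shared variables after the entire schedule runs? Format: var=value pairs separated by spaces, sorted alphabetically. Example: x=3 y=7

Step 1: thread B executes B1 (x = 5). Shared: x=5. PCs: A@0 B@1
Step 2: thread A executes A1 (x = x + 3). Shared: x=8. PCs: A@1 B@1
Step 3: thread B executes B2 (x = x - 2). Shared: x=6. PCs: A@1 B@2
Step 4: thread A executes A2 (x = 6). Shared: x=6. PCs: A@2 B@2
Step 5: thread B executes B3 (x = x - 3). Shared: x=3. PCs: A@2 B@3
Step 6: thread A executes A3 (x = 0). Shared: x=0. PCs: A@3 B@3
Step 7: thread B executes B4 (x = x - 2). Shared: x=-2. PCs: A@3 B@4

Answer: x=-2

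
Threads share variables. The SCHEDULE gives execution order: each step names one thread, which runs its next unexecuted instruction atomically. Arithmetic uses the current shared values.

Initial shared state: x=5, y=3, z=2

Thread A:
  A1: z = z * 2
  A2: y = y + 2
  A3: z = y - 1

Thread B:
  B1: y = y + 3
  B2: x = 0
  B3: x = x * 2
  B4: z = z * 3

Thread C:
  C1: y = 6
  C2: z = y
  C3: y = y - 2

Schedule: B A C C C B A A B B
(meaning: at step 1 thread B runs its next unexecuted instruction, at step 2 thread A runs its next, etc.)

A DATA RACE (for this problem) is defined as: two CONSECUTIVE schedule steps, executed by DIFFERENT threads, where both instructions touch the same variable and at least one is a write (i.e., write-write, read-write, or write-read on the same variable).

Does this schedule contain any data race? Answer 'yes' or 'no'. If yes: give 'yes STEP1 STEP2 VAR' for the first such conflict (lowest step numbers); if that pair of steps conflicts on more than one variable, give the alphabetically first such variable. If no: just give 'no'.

Answer: no

Derivation:
Steps 1,2: B(r=y,w=y) vs A(r=z,w=z). No conflict.
Steps 2,3: A(r=z,w=z) vs C(r=-,w=y). No conflict.
Steps 3,4: same thread (C). No race.
Steps 4,5: same thread (C). No race.
Steps 5,6: C(r=y,w=y) vs B(r=-,w=x). No conflict.
Steps 6,7: B(r=-,w=x) vs A(r=y,w=y). No conflict.
Steps 7,8: same thread (A). No race.
Steps 8,9: A(r=y,w=z) vs B(r=x,w=x). No conflict.
Steps 9,10: same thread (B). No race.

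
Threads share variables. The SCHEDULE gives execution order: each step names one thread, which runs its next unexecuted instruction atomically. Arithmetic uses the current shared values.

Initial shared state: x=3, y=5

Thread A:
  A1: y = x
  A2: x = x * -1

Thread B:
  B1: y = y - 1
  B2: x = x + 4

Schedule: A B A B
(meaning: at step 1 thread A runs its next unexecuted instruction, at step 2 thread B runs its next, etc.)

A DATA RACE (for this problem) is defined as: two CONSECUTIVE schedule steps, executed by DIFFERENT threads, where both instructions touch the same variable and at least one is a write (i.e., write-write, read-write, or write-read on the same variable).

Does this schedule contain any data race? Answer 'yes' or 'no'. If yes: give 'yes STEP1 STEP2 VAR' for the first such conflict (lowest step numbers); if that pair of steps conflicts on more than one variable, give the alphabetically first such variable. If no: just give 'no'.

Steps 1,2: A(y = x) vs B(y = y - 1). RACE on y (W-W).
Steps 2,3: B(r=y,w=y) vs A(r=x,w=x). No conflict.
Steps 3,4: A(x = x * -1) vs B(x = x + 4). RACE on x (W-W).
First conflict at steps 1,2.

Answer: yes 1 2 y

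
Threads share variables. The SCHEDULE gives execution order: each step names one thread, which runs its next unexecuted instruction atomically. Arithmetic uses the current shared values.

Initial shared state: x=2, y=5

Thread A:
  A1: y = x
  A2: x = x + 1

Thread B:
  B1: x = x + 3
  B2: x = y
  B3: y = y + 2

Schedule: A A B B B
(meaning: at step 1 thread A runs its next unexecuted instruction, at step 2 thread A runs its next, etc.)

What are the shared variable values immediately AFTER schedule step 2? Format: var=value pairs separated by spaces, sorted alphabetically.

Answer: x=3 y=2

Derivation:
Step 1: thread A executes A1 (y = x). Shared: x=2 y=2. PCs: A@1 B@0
Step 2: thread A executes A2 (x = x + 1). Shared: x=3 y=2. PCs: A@2 B@0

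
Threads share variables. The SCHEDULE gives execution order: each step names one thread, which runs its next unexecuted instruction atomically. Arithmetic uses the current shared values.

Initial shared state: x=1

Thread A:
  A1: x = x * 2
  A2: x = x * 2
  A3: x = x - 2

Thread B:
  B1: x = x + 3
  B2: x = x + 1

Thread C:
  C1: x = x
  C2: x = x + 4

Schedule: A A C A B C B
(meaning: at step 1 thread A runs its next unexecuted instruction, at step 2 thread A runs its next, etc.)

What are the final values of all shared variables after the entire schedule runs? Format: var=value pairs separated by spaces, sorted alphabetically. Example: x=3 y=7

Answer: x=10

Derivation:
Step 1: thread A executes A1 (x = x * 2). Shared: x=2. PCs: A@1 B@0 C@0
Step 2: thread A executes A2 (x = x * 2). Shared: x=4. PCs: A@2 B@0 C@0
Step 3: thread C executes C1 (x = x). Shared: x=4. PCs: A@2 B@0 C@1
Step 4: thread A executes A3 (x = x - 2). Shared: x=2. PCs: A@3 B@0 C@1
Step 5: thread B executes B1 (x = x + 3). Shared: x=5. PCs: A@3 B@1 C@1
Step 6: thread C executes C2 (x = x + 4). Shared: x=9. PCs: A@3 B@1 C@2
Step 7: thread B executes B2 (x = x + 1). Shared: x=10. PCs: A@3 B@2 C@2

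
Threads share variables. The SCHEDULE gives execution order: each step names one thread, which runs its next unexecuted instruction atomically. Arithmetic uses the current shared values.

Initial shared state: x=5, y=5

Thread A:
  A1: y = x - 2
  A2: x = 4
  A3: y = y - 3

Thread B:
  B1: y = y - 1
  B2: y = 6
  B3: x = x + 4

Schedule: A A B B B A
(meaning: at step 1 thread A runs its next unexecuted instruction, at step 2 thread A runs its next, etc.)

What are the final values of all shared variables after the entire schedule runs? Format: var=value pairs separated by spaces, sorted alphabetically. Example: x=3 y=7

Step 1: thread A executes A1 (y = x - 2). Shared: x=5 y=3. PCs: A@1 B@0
Step 2: thread A executes A2 (x = 4). Shared: x=4 y=3. PCs: A@2 B@0
Step 3: thread B executes B1 (y = y - 1). Shared: x=4 y=2. PCs: A@2 B@1
Step 4: thread B executes B2 (y = 6). Shared: x=4 y=6. PCs: A@2 B@2
Step 5: thread B executes B3 (x = x + 4). Shared: x=8 y=6. PCs: A@2 B@3
Step 6: thread A executes A3 (y = y - 3). Shared: x=8 y=3. PCs: A@3 B@3

Answer: x=8 y=3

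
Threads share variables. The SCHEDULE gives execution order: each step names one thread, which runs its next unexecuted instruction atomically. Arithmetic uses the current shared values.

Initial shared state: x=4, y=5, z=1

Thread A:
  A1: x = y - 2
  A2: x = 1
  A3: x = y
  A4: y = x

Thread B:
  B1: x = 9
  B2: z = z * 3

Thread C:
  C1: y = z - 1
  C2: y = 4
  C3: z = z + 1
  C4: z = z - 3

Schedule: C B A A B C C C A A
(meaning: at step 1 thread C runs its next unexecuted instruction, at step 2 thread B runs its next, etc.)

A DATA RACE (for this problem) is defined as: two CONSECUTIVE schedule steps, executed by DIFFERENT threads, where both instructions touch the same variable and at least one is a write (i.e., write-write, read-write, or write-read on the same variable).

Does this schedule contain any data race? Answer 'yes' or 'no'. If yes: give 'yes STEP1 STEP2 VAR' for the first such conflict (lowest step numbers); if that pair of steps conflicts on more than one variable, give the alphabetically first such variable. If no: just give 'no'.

Answer: yes 2 3 x

Derivation:
Steps 1,2: C(r=z,w=y) vs B(r=-,w=x). No conflict.
Steps 2,3: B(x = 9) vs A(x = y - 2). RACE on x (W-W).
Steps 3,4: same thread (A). No race.
Steps 4,5: A(r=-,w=x) vs B(r=z,w=z). No conflict.
Steps 5,6: B(r=z,w=z) vs C(r=-,w=y). No conflict.
Steps 6,7: same thread (C). No race.
Steps 7,8: same thread (C). No race.
Steps 8,9: C(r=z,w=z) vs A(r=y,w=x). No conflict.
Steps 9,10: same thread (A). No race.
First conflict at steps 2,3.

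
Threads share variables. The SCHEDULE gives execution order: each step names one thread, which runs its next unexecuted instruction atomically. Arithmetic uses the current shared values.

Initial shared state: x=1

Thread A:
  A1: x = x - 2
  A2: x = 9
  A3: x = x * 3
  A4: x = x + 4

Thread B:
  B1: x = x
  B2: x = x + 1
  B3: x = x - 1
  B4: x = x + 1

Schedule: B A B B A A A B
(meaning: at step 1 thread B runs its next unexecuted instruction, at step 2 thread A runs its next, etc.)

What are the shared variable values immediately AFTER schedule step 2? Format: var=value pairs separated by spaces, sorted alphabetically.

Answer: x=-1

Derivation:
Step 1: thread B executes B1 (x = x). Shared: x=1. PCs: A@0 B@1
Step 2: thread A executes A1 (x = x - 2). Shared: x=-1. PCs: A@1 B@1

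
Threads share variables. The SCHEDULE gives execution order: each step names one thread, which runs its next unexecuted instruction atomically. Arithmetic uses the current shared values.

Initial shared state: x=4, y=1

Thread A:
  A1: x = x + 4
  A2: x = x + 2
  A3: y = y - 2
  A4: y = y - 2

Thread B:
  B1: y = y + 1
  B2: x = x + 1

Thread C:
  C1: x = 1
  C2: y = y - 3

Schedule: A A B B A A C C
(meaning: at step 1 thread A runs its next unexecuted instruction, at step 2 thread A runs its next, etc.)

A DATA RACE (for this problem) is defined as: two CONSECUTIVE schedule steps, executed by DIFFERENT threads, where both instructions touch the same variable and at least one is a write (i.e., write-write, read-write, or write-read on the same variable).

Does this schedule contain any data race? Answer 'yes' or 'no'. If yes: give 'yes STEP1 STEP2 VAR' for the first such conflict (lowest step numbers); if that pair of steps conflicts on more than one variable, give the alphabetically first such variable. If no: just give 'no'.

Answer: no

Derivation:
Steps 1,2: same thread (A). No race.
Steps 2,3: A(r=x,w=x) vs B(r=y,w=y). No conflict.
Steps 3,4: same thread (B). No race.
Steps 4,5: B(r=x,w=x) vs A(r=y,w=y). No conflict.
Steps 5,6: same thread (A). No race.
Steps 6,7: A(r=y,w=y) vs C(r=-,w=x). No conflict.
Steps 7,8: same thread (C). No race.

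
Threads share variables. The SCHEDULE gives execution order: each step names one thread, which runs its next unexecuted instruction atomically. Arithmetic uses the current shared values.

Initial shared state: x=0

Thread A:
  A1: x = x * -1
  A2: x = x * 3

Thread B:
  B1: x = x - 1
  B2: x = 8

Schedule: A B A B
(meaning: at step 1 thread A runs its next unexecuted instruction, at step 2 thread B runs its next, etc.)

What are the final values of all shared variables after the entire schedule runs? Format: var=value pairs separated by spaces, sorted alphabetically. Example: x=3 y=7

Step 1: thread A executes A1 (x = x * -1). Shared: x=0. PCs: A@1 B@0
Step 2: thread B executes B1 (x = x - 1). Shared: x=-1. PCs: A@1 B@1
Step 3: thread A executes A2 (x = x * 3). Shared: x=-3. PCs: A@2 B@1
Step 4: thread B executes B2 (x = 8). Shared: x=8. PCs: A@2 B@2

Answer: x=8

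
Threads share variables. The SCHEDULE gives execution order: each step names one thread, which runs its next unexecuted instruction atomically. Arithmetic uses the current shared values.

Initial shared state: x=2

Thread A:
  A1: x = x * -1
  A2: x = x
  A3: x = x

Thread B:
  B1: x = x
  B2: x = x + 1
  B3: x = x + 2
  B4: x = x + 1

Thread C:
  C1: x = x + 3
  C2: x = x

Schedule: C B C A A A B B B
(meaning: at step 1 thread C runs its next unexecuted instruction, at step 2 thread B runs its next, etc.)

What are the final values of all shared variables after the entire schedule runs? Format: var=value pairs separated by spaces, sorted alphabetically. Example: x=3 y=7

Step 1: thread C executes C1 (x = x + 3). Shared: x=5. PCs: A@0 B@0 C@1
Step 2: thread B executes B1 (x = x). Shared: x=5. PCs: A@0 B@1 C@1
Step 3: thread C executes C2 (x = x). Shared: x=5. PCs: A@0 B@1 C@2
Step 4: thread A executes A1 (x = x * -1). Shared: x=-5. PCs: A@1 B@1 C@2
Step 5: thread A executes A2 (x = x). Shared: x=-5. PCs: A@2 B@1 C@2
Step 6: thread A executes A3 (x = x). Shared: x=-5. PCs: A@3 B@1 C@2
Step 7: thread B executes B2 (x = x + 1). Shared: x=-4. PCs: A@3 B@2 C@2
Step 8: thread B executes B3 (x = x + 2). Shared: x=-2. PCs: A@3 B@3 C@2
Step 9: thread B executes B4 (x = x + 1). Shared: x=-1. PCs: A@3 B@4 C@2

Answer: x=-1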